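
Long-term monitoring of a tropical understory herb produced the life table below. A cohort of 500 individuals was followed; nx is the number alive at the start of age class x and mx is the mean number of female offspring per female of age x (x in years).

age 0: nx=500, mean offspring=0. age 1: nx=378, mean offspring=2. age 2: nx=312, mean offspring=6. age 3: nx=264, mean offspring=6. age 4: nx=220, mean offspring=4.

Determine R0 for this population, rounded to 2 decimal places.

lx = nx/n0 = nx/500: 1, 0.756, 0.624, 0.528, 0.44
lx·mx by age: 0, 1.512, 3.744, 3.168, 1.76
R0 = Σ lx·mx = 10.184 → 10.18

10.18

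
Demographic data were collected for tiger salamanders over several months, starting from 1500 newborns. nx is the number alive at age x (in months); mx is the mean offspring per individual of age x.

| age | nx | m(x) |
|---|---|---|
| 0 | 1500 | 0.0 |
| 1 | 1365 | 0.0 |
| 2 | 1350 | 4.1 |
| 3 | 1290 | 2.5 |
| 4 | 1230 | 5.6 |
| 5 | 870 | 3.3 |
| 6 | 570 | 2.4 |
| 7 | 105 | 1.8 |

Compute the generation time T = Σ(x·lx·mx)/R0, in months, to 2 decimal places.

3.60

lx = nx/n0 = nx/1500: 1, 0.91, 0.9, 0.86, 0.82, 0.58, 0.38, 0.07
lx·mx: 0, 0, 3.69, 2.15, 4.592, 1.914, 0.912, 0.126 → R0 = 13.384
x·lx·mx: 0, 0, 7.38, 6.45, 18.368, 9.57, 5.472, 0.882 → Σ = 48.122
T = 48.122 / 13.384 = 3.595487… → 3.60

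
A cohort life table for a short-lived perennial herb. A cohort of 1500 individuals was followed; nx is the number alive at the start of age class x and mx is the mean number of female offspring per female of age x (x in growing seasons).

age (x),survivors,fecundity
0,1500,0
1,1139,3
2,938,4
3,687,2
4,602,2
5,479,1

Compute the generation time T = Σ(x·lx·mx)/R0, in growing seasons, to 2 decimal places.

lx = nx/n0 = nx/1500: 1, 0.75933…, 0.62533…, 0.458, 0.40133…, 0.31933…
lx·mx: 0, 2.278…, 2.501333…, 0.916, 0.802667…, 0.319333… → R0 = 6.817333…
x·lx·mx: 0, 2.278…, 5.002667…, 2.748, 3.210667…, 1.596667… → Σ = 14.836…
T = 14.836… / 6.817333… = 2.176217… → 2.18

2.18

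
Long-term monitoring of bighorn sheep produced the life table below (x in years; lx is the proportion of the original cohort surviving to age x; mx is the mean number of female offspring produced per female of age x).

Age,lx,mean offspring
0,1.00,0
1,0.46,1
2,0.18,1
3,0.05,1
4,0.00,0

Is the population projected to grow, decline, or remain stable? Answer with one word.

declining

R0 = Σ lx·mx = 0 + 0.46 + 0.18 + 0.05 + 0 = 0.69
R0 < 1, so the population is declining.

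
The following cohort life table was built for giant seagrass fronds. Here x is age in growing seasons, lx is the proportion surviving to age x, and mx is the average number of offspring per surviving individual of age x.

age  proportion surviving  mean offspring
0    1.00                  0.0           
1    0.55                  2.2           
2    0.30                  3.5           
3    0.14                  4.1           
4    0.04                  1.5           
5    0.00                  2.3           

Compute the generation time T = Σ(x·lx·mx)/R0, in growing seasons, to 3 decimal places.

1.822

lx·mx: 0, 1.21, 1.05, 0.574, 0.06, 0 → R0 = 2.894
x·lx·mx: 0, 1.21, 2.1, 1.722, 0.24, 0 → Σ = 5.272
T = 5.272 / 2.894 = 1.8217… → 1.822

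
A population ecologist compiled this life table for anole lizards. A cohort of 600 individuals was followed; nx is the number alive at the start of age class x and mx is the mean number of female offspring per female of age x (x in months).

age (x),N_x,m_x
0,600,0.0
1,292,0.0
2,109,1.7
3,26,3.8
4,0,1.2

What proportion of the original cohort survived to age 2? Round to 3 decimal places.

0.182

l_2 = n_2/n_0 = 109/600 = 0.181667… → 0.182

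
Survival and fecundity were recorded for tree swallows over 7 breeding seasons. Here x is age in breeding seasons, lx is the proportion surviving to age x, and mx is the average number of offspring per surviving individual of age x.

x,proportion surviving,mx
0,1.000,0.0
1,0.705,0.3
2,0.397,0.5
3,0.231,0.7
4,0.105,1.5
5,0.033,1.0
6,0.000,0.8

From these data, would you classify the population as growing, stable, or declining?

declining

R0 = Σ lx·mx = 0 + 0.2115 + 0.1985 + 0.1617 + 0.1575 + 0.033 + 0 = 0.7622
R0 < 1, so the population is declining.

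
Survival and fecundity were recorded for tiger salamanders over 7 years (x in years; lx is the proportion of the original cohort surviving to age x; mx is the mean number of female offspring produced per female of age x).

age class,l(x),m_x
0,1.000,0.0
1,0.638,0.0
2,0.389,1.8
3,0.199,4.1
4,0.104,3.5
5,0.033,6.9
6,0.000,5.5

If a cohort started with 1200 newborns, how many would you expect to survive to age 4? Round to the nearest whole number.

125

Expected survivors = N0 · l_4 = 1200 × 0.104 = 124.8 → 125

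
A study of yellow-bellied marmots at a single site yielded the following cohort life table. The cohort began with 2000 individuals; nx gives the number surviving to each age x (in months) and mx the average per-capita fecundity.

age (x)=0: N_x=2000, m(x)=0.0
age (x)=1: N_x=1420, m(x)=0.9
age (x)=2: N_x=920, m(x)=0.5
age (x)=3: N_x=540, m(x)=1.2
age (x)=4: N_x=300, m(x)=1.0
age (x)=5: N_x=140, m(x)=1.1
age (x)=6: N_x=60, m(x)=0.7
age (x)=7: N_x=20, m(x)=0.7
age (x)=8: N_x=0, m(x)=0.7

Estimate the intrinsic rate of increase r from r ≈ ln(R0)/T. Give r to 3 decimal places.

lx = nx/n0 = nx/2000: 1, 0.71, 0.46, 0.27, 0.15, 0.07, 0.03, 0.01, 0
R0 = Σ lx·mx = 0 + 0.639 + 0.23 + 0.324 + 0.15 + 0.077 + 0.021 + 0.007 + 0 = 1.448
Σ x·lx·mx = 3.231; T = 3.231/1.448 = 2.23135…
r ≈ ln(R0)/T = ln(1.448)/2.23135… = 0.1659… → 0.166

0.166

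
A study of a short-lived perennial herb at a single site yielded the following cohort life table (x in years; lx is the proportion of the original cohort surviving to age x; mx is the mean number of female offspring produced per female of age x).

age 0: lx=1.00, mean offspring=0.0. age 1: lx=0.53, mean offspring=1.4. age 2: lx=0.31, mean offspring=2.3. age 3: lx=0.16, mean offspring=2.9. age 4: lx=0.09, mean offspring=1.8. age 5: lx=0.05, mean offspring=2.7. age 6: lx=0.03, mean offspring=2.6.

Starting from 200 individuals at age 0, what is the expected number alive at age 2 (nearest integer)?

62

Expected survivors = N0 · l_2 = 200 × 0.31 = 62 → 62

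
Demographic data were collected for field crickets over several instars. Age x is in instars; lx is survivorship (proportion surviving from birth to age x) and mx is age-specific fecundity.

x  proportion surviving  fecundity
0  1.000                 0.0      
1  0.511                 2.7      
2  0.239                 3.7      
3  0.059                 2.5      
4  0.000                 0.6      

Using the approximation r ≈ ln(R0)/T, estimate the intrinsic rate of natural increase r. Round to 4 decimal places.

0.5912

R0 = Σ lx·mx = 0 + 1.3797 + 0.8843 + 0.1475 + 0 = 2.4115
Σ x·lx·mx = 3.5908; T = 3.5908/2.4115 = 1.48903…
r ≈ ln(R0)/T = ln(2.4115)/1.48903… = 0.591155… → 0.5912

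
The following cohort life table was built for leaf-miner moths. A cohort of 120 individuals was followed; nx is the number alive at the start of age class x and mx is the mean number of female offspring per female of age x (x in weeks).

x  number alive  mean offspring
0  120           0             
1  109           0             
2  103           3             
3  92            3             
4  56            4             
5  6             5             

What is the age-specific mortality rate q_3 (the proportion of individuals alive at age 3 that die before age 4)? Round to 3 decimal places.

lx = nx/n0 = nx/120: 1, 0.90833…, 0.85833…, 0.76667…, 0.46667…, 0.05
q_3 = (l_3 − l_4) / l_3 = (0.766667… − 0.466667…) / 0.766667…
     = 0.3… / 0.766667… = 0.391304… → 0.391

0.391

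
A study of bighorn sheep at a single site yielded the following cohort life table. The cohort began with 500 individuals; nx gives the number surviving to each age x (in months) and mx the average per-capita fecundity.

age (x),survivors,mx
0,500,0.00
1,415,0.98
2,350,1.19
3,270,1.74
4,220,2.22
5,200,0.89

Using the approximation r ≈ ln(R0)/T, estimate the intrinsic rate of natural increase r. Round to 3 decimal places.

0.487

lx = nx/n0 = nx/500: 1, 0.83, 0.7, 0.54, 0.44, 0.4
R0 = Σ lx·mx = 0 + 0.8134 + 0.833 + 0.9396 + 0.9768 + 0.356 = 3.9188
Σ x·lx·mx = 10.9854; T = 10.9854/3.9188 = 2.80326…
r ≈ ln(R0)/T = ln(3.9188)/2.80326… = 0.48721… → 0.487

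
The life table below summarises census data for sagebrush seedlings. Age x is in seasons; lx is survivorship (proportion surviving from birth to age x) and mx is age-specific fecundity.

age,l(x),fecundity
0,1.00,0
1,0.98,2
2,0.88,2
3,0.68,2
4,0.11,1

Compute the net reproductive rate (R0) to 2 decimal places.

lx·mx by age: 0, 1.96, 1.76, 1.36, 0.11
R0 = Σ lx·mx = 5.19 → 5.19

5.19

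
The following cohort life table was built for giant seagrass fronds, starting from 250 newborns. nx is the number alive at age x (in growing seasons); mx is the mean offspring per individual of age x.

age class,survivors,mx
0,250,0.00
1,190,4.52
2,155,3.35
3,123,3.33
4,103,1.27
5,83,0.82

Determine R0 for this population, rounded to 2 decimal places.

7.95

lx = nx/n0 = nx/250: 1, 0.76, 0.62, 0.492, 0.412, 0.332
lx·mx by age: 0, 3.4352, 2.077, 1.63836, 0.52324, 0.27224
R0 = Σ lx·mx = 7.94604 → 7.95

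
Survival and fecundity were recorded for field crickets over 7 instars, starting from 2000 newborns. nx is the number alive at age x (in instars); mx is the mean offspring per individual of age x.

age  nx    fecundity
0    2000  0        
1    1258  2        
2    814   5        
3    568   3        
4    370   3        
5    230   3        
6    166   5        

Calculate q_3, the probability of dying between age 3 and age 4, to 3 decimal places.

lx = nx/n0 = nx/2000: 1, 0.629, 0.407, 0.284, 0.185, 0.115, 0.083
q_3 = (l_3 − l_4) / l_3 = (0.284 − 0.185) / 0.284
     = 0.099 / 0.284 = 0.348592… → 0.349

0.349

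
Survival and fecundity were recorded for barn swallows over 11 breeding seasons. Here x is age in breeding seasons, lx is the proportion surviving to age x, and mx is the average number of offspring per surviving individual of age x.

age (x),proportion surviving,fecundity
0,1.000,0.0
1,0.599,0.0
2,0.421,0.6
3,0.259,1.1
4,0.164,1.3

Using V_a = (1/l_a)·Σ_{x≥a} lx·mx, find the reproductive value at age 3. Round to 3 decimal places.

1.923

lx·mx for x ≥ 3: 0.2849, 0.2132 → sum = 0.4981
V_3 = 0.4981 / l_3 = 0.4981 / 0.259 = 1.923166… → 1.923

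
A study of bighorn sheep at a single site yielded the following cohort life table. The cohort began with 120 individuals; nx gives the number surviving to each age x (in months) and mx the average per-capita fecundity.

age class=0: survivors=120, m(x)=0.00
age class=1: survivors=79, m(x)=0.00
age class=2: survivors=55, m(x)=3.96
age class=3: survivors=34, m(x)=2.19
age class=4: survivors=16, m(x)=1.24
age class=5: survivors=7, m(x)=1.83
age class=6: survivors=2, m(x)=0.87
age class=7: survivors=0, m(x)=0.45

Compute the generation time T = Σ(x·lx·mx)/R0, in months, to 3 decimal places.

lx = nx/n0 = nx/120: 1, 0.65833…, 0.45833…, 0.28333…, 0.13333…, 0.05833…, 0.01667…, 0
lx·mx: 0, 0, 1.815…, 0.6205…, 0.165333…, 0.10675…, 0.0145…, 0 → R0 = 2.722083…
x·lx·mx: 0, 0, 3.63…, 1.8615…, 0.661333…, 0.53375…, 0.087…, 0 → Σ = 6.773583…
T = 6.773583… / 2.722083… = 2.488382… → 2.488

2.488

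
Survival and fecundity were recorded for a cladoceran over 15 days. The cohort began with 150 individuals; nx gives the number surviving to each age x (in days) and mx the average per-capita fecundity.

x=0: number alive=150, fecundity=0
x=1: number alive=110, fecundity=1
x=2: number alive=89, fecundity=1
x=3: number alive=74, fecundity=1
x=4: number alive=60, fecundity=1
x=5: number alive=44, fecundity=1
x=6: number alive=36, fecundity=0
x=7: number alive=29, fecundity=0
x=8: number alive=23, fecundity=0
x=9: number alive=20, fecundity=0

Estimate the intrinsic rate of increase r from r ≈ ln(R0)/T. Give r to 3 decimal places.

lx = nx/n0 = nx/150: 1, 0.73333…, 0.59333…, 0.49333…, 0.4, 0.29333…, 0.24, 0.19333…, 0.15333…, 0.13333…
R0 = Σ lx·mx = 0 + 0.73333… + 0.59333… + 0.49333… + 0.4 + 0.29333… + 0 + 0 + 0 + 0 = 2.513333…
Σ x·lx·mx = 6.466667…; T = 6.466667…/2.513333… = 2.57294…
r ≈ ln(R0)/T = ln(2.513333…)/2.57294… = 0.35819… → 0.358

0.358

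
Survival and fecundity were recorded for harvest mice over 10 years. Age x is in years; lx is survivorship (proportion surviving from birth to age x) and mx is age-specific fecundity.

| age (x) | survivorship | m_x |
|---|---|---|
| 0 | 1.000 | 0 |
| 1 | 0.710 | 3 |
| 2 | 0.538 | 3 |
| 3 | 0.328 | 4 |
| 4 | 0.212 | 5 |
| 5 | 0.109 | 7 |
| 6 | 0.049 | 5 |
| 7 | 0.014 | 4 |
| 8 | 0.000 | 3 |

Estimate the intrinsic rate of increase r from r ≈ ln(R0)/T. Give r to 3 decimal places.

0.737

R0 = Σ lx·mx = 0 + 2.13 + 1.614 + 1.312 + 1.06 + 0.763 + 0.245 + 0.056 + 0 = 7.18
Σ x·lx·mx = 19.211; T = 19.211/7.18 = 2.67563…
r ≈ ln(R0)/T = ln(7.18)/2.67563… = 0.73676… → 0.737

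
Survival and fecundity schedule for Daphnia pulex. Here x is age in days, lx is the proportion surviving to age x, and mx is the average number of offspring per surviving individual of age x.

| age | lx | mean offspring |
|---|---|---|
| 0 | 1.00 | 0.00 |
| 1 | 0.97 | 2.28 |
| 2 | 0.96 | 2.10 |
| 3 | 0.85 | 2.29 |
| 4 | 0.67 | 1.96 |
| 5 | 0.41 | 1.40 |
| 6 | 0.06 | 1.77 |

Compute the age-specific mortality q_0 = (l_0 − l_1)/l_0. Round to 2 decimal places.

0.03

q_0 = (l_0 − l_1) / l_0 = (1 − 0.97) / 1
     = 0.03 / 1 = 0.03 → 0.03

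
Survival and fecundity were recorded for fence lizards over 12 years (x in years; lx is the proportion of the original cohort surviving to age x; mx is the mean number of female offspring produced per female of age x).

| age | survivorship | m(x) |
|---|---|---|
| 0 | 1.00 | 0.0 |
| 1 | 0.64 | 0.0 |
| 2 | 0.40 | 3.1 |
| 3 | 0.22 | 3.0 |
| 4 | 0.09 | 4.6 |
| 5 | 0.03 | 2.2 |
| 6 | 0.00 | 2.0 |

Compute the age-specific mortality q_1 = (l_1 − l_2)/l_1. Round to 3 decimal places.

q_1 = (l_1 − l_2) / l_1 = (0.64 − 0.4) / 0.64
     = 0.24 / 0.64 = 0.375 → 0.375

0.375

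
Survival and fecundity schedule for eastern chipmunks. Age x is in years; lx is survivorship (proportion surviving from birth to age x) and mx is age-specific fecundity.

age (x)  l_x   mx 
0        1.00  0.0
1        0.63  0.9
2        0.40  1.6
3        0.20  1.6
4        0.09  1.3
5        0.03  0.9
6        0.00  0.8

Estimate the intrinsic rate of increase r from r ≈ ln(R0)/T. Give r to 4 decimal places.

R0 = Σ lx·mx = 0 + 0.567 + 0.64 + 0.32 + 0.117 + 0.027 + 0 = 1.671
Σ x·lx·mx = 3.41; T = 3.41/1.671 = 2.04069…
r ≈ ln(R0)/T = ln(1.671)/2.04069… = 0.251592… → 0.2516

0.2516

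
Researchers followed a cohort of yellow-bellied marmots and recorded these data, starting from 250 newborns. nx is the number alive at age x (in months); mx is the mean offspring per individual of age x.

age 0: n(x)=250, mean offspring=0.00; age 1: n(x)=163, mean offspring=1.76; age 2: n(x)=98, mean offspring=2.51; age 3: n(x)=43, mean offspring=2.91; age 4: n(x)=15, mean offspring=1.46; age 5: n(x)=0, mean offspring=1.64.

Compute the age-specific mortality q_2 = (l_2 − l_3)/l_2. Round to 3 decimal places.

0.561

lx = nx/n0 = nx/250: 1, 0.652, 0.392, 0.172, 0.06, 0
q_2 = (l_2 − l_3) / l_2 = (0.392 − 0.172) / 0.392
     = 0.22 / 0.392 = 0.561224… → 0.561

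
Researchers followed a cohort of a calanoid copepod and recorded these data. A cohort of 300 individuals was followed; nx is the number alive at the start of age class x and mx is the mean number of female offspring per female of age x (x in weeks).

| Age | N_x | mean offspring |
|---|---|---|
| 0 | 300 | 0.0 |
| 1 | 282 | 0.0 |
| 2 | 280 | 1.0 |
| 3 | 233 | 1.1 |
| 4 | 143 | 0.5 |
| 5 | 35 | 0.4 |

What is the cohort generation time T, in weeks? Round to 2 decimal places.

lx = nx/n0 = nx/300: 1, 0.94, 0.93333…, 0.77667…, 0.47667…, 0.11667…
lx·mx: 0, 0, 0.933333…, 0.854333…, 0.238333…, 0.046667… → R0 = 2.072667…
x·lx·mx: 0, 0, 1.866667…, 2.563…, 0.953333…, 0.233333… → Σ = 5.616333…
T = 5.616333… / 2.072667… = 2.709714… → 2.71

2.71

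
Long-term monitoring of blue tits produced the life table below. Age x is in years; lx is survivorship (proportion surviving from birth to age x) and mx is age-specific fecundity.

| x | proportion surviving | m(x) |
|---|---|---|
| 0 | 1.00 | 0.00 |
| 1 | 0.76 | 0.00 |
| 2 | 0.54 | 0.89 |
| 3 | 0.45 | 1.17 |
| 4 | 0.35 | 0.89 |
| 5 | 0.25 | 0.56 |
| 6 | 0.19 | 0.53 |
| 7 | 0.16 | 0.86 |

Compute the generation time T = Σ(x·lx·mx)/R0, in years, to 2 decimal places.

lx·mx: 0, 0, 0.4806, 0.5265, 0.3115, 0.14, 0.1007, 0.1376 → R0 = 1.6969
x·lx·mx: 0, 0, 0.9612, 1.5795, 1.246, 0.7, 0.6042, 0.9632 → Σ = 6.0541
T = 6.0541 / 1.6969 = 3.567741… → 3.57

3.57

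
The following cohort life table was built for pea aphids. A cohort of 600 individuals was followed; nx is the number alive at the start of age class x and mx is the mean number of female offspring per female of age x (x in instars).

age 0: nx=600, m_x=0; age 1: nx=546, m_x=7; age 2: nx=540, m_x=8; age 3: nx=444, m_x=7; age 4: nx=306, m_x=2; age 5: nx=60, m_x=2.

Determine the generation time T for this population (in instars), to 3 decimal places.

lx = nx/n0 = nx/600: 1, 0.91, 0.9, 0.74, 0.51, 0.1
lx·mx: 0, 6.37, 7.2, 5.18, 1.02, 0.2 → R0 = 19.97
x·lx·mx: 0, 6.37, 14.4, 15.54, 4.08, 1 → Σ = 41.39
T = 41.39 / 19.97 = 2.072609… → 2.073

2.073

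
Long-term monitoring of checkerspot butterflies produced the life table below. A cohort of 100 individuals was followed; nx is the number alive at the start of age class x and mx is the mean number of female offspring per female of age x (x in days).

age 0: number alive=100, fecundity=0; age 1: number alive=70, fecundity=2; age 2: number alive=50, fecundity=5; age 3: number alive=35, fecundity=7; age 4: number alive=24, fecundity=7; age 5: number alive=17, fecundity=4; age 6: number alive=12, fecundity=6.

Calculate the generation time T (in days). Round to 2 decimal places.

lx = nx/n0 = nx/100: 1, 0.7, 0.5, 0.35, 0.24, 0.17, 0.12
lx·mx: 0, 1.4, 2.5, 2.45, 1.68, 0.68, 0.72 → R0 = 9.43
x·lx·mx: 0, 1.4, 5, 7.35, 6.72, 3.4, 4.32 → Σ = 28.19
T = 28.19 / 9.43 = 2.989396… → 2.99

2.99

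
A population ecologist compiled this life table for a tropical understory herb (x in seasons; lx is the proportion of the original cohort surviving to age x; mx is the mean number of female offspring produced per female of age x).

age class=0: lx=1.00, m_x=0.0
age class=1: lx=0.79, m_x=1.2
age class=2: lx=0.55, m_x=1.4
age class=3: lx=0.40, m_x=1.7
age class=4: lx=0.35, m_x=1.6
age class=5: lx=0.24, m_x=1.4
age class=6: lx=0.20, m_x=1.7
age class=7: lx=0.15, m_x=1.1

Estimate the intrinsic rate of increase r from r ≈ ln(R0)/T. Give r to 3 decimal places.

R0 = Σ lx·mx = 0 + 0.948 + 0.77 + 0.68 + 0.56 + 0.336 + 0.34 + 0.165 = 3.799
Σ x·lx·mx = 11.643; T = 11.643/3.799 = 3.06475…
r ≈ ln(R0)/T = ln(3.799)/3.06475… = 0.43551… → 0.436

0.436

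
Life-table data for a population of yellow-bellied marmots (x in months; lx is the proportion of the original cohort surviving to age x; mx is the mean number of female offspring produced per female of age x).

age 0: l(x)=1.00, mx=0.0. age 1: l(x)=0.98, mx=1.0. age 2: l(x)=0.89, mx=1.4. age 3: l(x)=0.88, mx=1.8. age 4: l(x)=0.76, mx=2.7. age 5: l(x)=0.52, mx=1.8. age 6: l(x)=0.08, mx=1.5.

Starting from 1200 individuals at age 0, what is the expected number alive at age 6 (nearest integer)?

Expected survivors = N0 · l_6 = 1200 × 0.08 = 96 → 96

96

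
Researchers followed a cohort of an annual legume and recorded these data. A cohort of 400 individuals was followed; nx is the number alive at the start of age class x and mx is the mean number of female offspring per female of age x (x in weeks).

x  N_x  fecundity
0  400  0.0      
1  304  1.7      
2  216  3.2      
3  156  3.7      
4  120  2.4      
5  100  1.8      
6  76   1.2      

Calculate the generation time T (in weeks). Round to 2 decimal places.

2.66

lx = nx/n0 = nx/400: 1, 0.76, 0.54, 0.39, 0.3, 0.25, 0.19
lx·mx: 0, 1.292, 1.728, 1.443, 0.72, 0.45, 0.228 → R0 = 5.861
x·lx·mx: 0, 1.292, 3.456, 4.329, 2.88, 2.25, 1.368 → Σ = 15.575
T = 15.575 / 5.861 = 2.657396… → 2.66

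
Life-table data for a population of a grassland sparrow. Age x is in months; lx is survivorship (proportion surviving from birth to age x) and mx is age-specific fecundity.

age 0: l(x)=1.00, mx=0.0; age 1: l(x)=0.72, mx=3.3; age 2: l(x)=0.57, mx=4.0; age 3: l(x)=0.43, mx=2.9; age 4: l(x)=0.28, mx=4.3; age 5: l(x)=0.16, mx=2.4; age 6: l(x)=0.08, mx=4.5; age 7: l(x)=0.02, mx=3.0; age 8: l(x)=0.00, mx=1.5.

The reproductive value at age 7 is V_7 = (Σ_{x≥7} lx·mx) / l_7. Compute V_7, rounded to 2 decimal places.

3.00

lx·mx for x ≥ 7: 0.06, 0 → sum = 0.06
V_7 = 0.06 / l_7 = 0.06 / 0.02 = 3 → 3.00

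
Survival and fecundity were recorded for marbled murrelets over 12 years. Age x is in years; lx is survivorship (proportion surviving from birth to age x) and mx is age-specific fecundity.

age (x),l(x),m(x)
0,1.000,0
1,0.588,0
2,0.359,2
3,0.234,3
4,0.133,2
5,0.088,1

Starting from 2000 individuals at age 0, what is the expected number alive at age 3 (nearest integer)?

Expected survivors = N0 · l_3 = 2000 × 0.234 = 468 → 468

468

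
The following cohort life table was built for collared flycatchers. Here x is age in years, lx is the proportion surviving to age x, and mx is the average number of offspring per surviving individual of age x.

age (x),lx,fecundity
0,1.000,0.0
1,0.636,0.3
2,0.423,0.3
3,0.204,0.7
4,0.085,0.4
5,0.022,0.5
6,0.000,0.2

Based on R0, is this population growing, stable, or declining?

R0 = Σ lx·mx = 0 + 0.1908 + 0.1269 + 0.1428 + 0.034 + 0.011 + 0 = 0.5055
R0 < 1, so the population is declining.

declining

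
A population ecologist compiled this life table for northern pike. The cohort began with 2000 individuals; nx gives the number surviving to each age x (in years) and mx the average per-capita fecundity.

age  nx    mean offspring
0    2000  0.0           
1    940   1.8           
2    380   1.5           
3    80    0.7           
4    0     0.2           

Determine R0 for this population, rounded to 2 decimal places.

1.16

lx = nx/n0 = nx/2000: 1, 0.47, 0.19, 0.04, 0
lx·mx by age: 0, 0.846, 0.285, 0.028, 0
R0 = Σ lx·mx = 1.159 → 1.16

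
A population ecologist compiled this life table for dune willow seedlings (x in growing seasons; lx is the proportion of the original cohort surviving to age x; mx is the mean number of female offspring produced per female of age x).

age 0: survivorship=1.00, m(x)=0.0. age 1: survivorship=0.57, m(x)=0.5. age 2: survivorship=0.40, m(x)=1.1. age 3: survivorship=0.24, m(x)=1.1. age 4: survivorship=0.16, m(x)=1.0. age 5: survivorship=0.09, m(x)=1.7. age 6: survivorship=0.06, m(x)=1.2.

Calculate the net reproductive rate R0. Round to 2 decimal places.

1.37

lx·mx by age: 0, 0.285, 0.44, 0.264, 0.16, 0.153, 0.072
R0 = Σ lx·mx = 1.374 → 1.37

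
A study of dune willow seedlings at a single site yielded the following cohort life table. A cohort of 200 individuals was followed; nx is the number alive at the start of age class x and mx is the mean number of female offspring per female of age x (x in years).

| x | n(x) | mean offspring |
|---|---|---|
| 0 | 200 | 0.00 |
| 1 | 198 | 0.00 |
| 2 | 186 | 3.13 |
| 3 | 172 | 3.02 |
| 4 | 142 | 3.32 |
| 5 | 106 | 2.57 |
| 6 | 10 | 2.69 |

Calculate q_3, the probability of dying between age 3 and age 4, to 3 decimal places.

lx = nx/n0 = nx/200: 1, 0.99, 0.93, 0.86, 0.71, 0.53, 0.05
q_3 = (l_3 − l_4) / l_3 = (0.86 − 0.71) / 0.86
     = 0.15 / 0.86 = 0.174419… → 0.174

0.174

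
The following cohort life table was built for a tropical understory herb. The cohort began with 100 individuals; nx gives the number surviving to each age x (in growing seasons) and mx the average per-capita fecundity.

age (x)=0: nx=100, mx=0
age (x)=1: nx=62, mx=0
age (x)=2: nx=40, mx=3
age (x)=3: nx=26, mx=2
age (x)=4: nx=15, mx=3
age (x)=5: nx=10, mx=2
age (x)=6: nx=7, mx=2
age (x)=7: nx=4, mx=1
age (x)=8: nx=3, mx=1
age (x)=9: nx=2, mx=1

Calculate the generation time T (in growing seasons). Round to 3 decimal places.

3.192

lx = nx/n0 = nx/100: 1, 0.62, 0.4, 0.26, 0.15, 0.1, 0.07, 0.04, 0.03, 0.02
lx·mx: 0, 0, 1.2, 0.52, 0.45, 0.2, 0.14, 0.04, 0.03, 0.02 → R0 = 2.6
x·lx·mx: 0, 0, 2.4, 1.56, 1.8, 1, 0.84, 0.28, 0.24, 0.18 → Σ = 8.3
T = 8.3 / 2.6 = 3.192308… → 3.192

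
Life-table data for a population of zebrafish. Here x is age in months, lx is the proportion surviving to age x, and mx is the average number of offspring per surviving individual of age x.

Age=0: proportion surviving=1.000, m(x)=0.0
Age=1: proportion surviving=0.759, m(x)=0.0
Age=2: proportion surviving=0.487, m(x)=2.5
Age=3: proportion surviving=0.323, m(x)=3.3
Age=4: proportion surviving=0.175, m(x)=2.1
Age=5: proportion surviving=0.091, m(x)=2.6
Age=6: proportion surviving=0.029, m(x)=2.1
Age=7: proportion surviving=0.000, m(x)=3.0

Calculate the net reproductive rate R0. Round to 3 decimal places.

lx·mx by age: 0, 0, 1.2175, 1.0659, 0.3675, 0.2366, 0.0609, 0
R0 = Σ lx·mx = 2.9484 → 2.948

2.948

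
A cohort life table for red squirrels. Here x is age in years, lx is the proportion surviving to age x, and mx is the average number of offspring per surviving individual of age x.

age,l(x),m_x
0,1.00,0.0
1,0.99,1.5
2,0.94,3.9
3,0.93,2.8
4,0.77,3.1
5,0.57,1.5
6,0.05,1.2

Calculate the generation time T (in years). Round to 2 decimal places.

2.79

lx·mx: 0, 1.485, 3.666, 2.604, 2.387, 0.855, 0.06 → R0 = 11.057
x·lx·mx: 0, 1.485, 7.332, 7.812, 9.548, 4.275, 0.36 → Σ = 30.812
T = 30.812 / 11.057 = 2.786651… → 2.79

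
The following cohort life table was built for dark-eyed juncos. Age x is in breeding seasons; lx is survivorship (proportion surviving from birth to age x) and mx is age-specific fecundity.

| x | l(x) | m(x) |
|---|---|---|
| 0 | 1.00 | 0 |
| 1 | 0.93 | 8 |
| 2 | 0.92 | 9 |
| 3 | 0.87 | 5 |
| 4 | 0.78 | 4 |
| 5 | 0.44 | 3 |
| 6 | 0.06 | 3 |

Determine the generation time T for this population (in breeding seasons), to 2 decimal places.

lx·mx: 0, 7.44, 8.28, 4.35, 3.12, 1.32, 0.18 → R0 = 24.69
x·lx·mx: 0, 7.44, 16.56, 13.05, 12.48, 6.6, 1.08 → Σ = 57.21
T = 57.21 / 24.69 = 2.317132… → 2.32

2.32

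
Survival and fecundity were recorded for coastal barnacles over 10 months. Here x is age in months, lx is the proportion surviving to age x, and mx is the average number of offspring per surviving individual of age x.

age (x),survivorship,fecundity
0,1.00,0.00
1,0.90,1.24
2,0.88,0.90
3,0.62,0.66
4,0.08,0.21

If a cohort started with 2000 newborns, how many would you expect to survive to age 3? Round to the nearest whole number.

1240

Expected survivors = N0 · l_3 = 2000 × 0.62 = 1240 → 1240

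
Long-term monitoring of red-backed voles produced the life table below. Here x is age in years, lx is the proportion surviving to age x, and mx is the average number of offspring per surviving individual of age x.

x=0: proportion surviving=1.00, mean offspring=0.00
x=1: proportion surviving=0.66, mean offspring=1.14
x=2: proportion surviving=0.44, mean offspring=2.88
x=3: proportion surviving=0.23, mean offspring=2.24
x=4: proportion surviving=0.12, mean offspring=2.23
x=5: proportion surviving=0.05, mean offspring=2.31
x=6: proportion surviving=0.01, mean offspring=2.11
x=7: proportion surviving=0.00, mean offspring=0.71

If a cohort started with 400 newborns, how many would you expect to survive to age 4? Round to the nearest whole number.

Expected survivors = N0 · l_4 = 400 × 0.12 = 48 → 48

48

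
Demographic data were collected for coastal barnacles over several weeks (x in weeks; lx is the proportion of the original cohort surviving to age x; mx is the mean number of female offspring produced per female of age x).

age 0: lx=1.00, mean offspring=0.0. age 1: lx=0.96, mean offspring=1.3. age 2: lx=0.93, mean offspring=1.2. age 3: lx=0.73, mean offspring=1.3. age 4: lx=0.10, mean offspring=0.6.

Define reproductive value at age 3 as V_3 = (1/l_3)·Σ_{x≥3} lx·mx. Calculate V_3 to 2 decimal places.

lx·mx for x ≥ 3: 0.949, 0.06 → sum = 1.009
V_3 = 1.009 / l_3 = 1.009 / 0.73 = 1.382192… → 1.38

1.38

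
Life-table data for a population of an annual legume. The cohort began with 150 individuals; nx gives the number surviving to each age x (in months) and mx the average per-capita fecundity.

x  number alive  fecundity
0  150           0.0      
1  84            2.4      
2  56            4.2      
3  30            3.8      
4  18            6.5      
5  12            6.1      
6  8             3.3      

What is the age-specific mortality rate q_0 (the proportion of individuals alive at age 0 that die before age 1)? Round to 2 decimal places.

lx = nx/n0 = nx/150: 1, 0.56, 0.37333…, 0.2, 0.12, 0.08, 0.05333…
q_0 = (l_0 − l_1) / l_0 = (1 − 0.56) / 1
     = 0.44 / 1 = 0.44 → 0.44

0.44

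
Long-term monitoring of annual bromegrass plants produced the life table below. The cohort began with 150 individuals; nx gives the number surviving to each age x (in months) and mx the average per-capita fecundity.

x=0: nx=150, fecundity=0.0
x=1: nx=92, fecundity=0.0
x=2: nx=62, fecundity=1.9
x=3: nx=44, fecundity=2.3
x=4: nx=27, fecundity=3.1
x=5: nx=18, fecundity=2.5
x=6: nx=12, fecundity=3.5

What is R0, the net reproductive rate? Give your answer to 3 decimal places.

2.598

lx = nx/n0 = nx/150: 1, 0.61333…, 0.41333…, 0.29333…, 0.18, 0.12, 0.08
lx·mx by age: 0, 0, 0.785333…, 0.674667…, 0.558, 0.3, 0.28
R0 = Σ lx·mx = 2.598… → 2.598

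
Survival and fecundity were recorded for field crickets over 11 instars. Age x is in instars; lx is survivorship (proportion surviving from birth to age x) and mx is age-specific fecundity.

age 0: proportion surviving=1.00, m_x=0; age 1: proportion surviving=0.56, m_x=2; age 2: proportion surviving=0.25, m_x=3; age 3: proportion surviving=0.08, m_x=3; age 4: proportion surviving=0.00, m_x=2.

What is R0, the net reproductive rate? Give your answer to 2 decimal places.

lx·mx by age: 0, 1.12, 0.75, 0.24, 0
R0 = Σ lx·mx = 2.11 → 2.11

2.11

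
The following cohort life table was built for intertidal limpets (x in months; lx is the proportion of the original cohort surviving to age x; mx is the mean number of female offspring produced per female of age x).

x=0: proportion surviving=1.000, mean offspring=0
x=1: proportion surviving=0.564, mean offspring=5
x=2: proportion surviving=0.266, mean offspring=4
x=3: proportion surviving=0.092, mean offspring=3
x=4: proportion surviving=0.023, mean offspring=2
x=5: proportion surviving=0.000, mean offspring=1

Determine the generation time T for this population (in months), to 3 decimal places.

lx·mx: 0, 2.82, 1.064, 0.276, 0.046, 0 → R0 = 4.206
x·lx·mx: 0, 2.82, 2.128, 0.828, 0.184, 0 → Σ = 5.96
T = 5.96 / 4.206 = 1.417023… → 1.417

1.417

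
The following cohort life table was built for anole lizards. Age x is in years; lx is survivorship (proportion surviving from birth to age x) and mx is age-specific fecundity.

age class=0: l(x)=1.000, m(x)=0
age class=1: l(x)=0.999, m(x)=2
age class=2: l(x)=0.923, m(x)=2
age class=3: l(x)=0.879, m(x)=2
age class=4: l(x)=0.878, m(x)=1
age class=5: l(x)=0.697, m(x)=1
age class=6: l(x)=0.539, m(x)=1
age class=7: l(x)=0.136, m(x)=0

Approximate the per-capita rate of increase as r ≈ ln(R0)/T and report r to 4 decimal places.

R0 = Σ lx·mx = 0 + 1.998 + 1.846 + 1.758 + 0.878 + 0.697 + 0.539 + 0 = 7.716
Σ x·lx·mx = 21.195; T = 21.195/7.716 = 2.74689…
r ≈ ln(R0)/T = ln(7.716)/2.74689… = 0.743858… → 0.7439

0.7439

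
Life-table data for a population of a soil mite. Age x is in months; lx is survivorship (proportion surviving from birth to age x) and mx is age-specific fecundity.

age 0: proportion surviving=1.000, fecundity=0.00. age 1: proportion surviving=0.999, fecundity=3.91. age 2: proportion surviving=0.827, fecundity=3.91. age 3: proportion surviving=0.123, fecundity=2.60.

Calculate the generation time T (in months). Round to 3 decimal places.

lx·mx: 0, 3.90609, 3.23357, 0.3198 → R0 = 7.45946
x·lx·mx: 0, 3.90609, 6.46714, 0.9594 → Σ = 11.33263
T = 11.33263 / 7.45946 = 1.519229… → 1.519

1.519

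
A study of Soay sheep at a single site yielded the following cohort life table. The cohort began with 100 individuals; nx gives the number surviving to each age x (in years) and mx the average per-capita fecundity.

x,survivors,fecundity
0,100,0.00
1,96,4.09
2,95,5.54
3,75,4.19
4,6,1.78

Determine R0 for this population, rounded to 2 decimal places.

12.44

lx = nx/n0 = nx/100: 1, 0.96, 0.95, 0.75, 0.06
lx·mx by age: 0, 3.9264, 5.263, 3.1425, 0.1068
R0 = Σ lx·mx = 12.4387 → 12.44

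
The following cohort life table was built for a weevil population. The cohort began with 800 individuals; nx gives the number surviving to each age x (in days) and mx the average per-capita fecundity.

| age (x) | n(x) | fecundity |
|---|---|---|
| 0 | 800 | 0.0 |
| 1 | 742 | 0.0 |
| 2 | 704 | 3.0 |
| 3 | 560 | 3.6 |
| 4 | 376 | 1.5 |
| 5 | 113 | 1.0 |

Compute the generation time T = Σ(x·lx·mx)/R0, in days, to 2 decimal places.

lx = nx/n0 = nx/800: 1, 0.9275, 0.88, 0.7, 0.47, 0.14125
lx·mx: 0, 0, 2.64, 2.52, 0.705, 0.14125 → R0 = 6.00625
x·lx·mx: 0, 0, 5.28, 7.56, 2.82, 0.70625 → Σ = 16.36625
T = 16.36625 / 6.00625 = 2.72487… → 2.72

2.72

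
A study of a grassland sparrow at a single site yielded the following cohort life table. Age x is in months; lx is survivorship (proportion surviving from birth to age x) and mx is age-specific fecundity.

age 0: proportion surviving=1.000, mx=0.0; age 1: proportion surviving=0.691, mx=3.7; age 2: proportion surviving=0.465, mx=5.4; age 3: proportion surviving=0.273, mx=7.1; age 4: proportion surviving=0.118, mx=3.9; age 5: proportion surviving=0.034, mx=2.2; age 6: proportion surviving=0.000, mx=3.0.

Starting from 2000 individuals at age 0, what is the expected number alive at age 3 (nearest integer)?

Expected survivors = N0 · l_3 = 2000 × 0.273 = 546 → 546

546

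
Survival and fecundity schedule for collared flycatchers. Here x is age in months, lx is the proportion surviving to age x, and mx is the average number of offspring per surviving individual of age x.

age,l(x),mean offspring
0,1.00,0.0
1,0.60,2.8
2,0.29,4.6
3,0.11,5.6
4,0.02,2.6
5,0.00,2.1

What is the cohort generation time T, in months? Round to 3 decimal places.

1.739

lx·mx: 0, 1.68, 1.334, 0.616, 0.052, 0 → R0 = 3.682
x·lx·mx: 0, 1.68, 2.668, 1.848, 0.208, 0 → Σ = 6.404
T = 6.404 / 3.682 = 1.739272… → 1.739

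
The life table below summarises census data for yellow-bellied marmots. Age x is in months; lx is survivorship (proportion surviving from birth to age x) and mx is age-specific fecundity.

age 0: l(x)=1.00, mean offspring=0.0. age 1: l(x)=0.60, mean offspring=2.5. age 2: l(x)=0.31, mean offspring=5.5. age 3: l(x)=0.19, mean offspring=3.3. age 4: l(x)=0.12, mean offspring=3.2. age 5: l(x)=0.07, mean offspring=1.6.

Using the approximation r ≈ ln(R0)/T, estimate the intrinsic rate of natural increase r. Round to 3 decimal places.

0.714

R0 = Σ lx·mx = 0 + 1.5 + 1.705 + 0.627 + 0.384 + 0.112 = 4.328
Σ x·lx·mx = 8.887; T = 8.887/4.328 = 2.05337…
r ≈ ln(R0)/T = ln(4.328)/2.05337… = 0.71351… → 0.714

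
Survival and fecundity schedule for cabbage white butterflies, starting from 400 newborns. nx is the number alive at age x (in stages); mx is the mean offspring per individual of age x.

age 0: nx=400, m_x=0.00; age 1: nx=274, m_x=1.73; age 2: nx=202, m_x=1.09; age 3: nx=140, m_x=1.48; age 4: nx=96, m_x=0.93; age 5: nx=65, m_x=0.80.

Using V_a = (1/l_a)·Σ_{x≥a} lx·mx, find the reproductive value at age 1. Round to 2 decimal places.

lx = nx/n0 = nx/400: 1, 0.685, 0.505, 0.35, 0.24, 0.1625
lx·mx for x ≥ 1: 1.18505, 0.55045, 0.518, 0.2232, 0.13 → sum = 2.6067
V_1 = 2.6067 / l_1 = 2.6067 / 0.685 = 3.805401… → 3.81

3.81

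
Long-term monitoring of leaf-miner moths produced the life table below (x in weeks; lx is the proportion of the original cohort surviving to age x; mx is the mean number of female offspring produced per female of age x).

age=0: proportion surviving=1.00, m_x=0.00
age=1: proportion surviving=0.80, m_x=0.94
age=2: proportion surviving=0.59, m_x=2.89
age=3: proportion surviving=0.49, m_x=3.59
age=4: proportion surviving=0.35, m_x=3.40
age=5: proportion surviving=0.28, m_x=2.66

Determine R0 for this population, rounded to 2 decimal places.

lx·mx by age: 0, 0.752, 1.7051, 1.7591, 1.19, 0.7448
R0 = Σ lx·mx = 6.151 → 6.15

6.15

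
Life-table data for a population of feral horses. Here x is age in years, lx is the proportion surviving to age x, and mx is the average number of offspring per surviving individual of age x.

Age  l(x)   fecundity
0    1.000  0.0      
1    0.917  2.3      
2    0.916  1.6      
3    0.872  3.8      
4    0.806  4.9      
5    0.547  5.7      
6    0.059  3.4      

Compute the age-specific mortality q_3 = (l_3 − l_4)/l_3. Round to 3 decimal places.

q_3 = (l_3 − l_4) / l_3 = (0.872 − 0.806) / 0.872
     = 0.066 / 0.872 = 0.075688… → 0.076

0.076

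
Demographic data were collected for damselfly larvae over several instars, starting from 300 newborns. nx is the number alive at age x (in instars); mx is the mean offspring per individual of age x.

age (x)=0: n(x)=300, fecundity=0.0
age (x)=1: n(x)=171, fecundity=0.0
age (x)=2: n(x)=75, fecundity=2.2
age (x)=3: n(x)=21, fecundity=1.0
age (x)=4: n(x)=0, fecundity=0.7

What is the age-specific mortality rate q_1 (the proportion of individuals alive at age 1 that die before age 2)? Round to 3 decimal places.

0.561

lx = nx/n0 = nx/300: 1, 0.57, 0.25, 0.07, 0
q_1 = (l_1 − l_2) / l_1 = (0.57 − 0.25) / 0.57
     = 0.32 / 0.57 = 0.561404… → 0.561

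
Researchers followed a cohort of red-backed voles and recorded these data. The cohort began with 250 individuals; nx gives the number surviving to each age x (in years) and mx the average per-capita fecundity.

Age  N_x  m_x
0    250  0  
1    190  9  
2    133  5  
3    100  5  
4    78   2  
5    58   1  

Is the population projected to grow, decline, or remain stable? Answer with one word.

growing

lx = nx/n0 = nx/250: 1, 0.76, 0.532, 0.4, 0.312, 0.232
R0 = Σ lx·mx = 0 + 6.84 + 2.66 + 2 + 0.624 + 0.232 = 12.356
R0 > 1, so the population is growing.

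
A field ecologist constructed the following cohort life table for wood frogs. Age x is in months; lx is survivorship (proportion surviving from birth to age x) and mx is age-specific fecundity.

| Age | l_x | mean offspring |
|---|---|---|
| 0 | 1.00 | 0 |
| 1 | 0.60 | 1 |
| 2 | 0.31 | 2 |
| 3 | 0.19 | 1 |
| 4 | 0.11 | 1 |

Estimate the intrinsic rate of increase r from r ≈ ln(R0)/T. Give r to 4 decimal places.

0.2233

R0 = Σ lx·mx = 0 + 0.6 + 0.62 + 0.19 + 0.11 = 1.52
Σ x·lx·mx = 2.85; T = 2.85/1.52 = 1.875
r ≈ ln(R0)/T = ln(1.52)/1.875 = 0.223312… → 0.2233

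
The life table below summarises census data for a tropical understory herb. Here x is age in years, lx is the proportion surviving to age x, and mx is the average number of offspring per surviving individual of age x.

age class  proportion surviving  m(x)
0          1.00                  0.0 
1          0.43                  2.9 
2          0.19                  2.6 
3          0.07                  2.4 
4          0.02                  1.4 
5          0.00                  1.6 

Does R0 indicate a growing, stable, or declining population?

R0 = Σ lx·mx = 0 + 1.247 + 0.494 + 0.168 + 0.028 + 0 = 1.937
R0 > 1, so the population is growing.

growing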